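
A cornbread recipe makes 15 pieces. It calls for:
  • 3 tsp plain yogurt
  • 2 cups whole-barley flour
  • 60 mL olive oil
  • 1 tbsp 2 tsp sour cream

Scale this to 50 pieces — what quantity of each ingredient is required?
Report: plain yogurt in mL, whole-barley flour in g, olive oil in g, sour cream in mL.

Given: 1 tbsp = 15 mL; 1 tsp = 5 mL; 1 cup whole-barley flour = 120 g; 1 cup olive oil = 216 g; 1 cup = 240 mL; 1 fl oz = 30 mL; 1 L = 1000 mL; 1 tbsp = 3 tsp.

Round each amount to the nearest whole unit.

plain yogurt: 50 mL; whole-barley flour: 800 g; olive oil: 180 g; sour cream: 83 mL

Scaling factor: 50/15 = 10/3.
plain yogurt: 3 tsp × 10/3 × 5 mL/tsp = 50 mL
whole-barley flour: 2 cup × 10/3 × 120 g/cup = 800 g
olive oil: 60 mL × 10/3 ÷ 240 mL/cup × 216 g/cup = 180 g
sour cream: (1 tbsp + 2 tsp = 5/3 tbsp) × 10/3 × 15 mL/tbsp ≈ 83 mL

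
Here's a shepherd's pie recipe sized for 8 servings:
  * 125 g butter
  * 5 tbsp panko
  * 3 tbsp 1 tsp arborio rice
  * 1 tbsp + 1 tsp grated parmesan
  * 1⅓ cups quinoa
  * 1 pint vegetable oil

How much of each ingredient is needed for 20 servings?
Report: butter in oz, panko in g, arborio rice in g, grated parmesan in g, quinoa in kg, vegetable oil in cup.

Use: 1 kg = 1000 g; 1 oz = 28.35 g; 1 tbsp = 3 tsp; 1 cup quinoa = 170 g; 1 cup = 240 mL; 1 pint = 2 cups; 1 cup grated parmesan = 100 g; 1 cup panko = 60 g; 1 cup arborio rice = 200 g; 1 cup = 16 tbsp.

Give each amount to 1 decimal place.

Scaling factor: 20/8 = 5/2 = 2.5.
butter: 125 g × 5/2 ÷ 28.35 g/oz ≈ 11.0 oz
panko: 5 tbsp × 5/2 ÷ 16 tbsp/cup × 60 g/cup ≈ 46.9 g
arborio rice: (3 tbsp + 1 tsp = 10/3 tbsp) × 5/2 ÷ 16 tbsp/cup × 200 g/cup ≈ 104.2 g
grated parmesan: (1 tbsp + 1 tsp = 4/3 tbsp) × 5/2 ÷ 16 tbsp/cup × 100 g/cup ≈ 20.8 g
quinoa: 4/3 cup × 5/2 × 170 g/cup ÷ 1000 g/kg ≈ 0.6 kg
vegetable oil: 1 pint × 5/2 × 2 cup/pint = 5.0 cup

butter: 11.0 oz; panko: 46.9 g; arborio rice: 104.2 g; grated parmesan: 20.8 g; quinoa: 0.6 kg; vegetable oil: 5.0 cup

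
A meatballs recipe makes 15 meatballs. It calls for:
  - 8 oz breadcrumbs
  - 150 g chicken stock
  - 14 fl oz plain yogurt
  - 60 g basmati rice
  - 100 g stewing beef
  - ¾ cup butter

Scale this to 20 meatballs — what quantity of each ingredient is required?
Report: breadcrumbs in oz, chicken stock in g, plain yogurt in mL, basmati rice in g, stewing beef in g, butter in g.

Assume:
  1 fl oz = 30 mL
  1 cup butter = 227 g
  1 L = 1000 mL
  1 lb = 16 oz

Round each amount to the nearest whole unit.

breadcrumbs: 11 oz; chicken stock: 200 g; plain yogurt: 560 mL; basmati rice: 80 g; stewing beef: 133 g; butter: 227 g

Scaling factor: 20/15 = 4/3.
breadcrumbs: 8 oz × 4/3 ≈ 11 oz
chicken stock: 150 g × 4/3 = 200 g
plain yogurt: 14 fl oz × 4/3 × 30 mL/fl oz = 560 mL
basmati rice: 60 g × 4/3 = 80 g
stewing beef: 100 g × 4/3 ≈ 133 g
butter: 0.75 cup × 4/3 × 227 g/cup = 227 g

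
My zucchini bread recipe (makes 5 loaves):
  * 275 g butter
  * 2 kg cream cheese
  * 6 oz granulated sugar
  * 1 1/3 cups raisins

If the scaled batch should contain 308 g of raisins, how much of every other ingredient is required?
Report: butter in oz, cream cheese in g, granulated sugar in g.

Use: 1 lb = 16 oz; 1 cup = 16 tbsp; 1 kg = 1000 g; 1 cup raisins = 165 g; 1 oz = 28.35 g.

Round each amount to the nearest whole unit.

butter: 14 oz; cream cheese: 2800 g; granulated sugar: 238 g

The original recipe has 220 g of raisins, so the scaling factor is 308 ÷ 220 = 7/5 = 1.4.
butter: 275 g × 7/5 ÷ 28.35 g/oz ≈ 14 oz
cream cheese: 2 kg × 7/5 × 1000 g/kg = 2800 g
granulated sugar: 6 oz × 7/5 × 28.35 g/oz ≈ 238 g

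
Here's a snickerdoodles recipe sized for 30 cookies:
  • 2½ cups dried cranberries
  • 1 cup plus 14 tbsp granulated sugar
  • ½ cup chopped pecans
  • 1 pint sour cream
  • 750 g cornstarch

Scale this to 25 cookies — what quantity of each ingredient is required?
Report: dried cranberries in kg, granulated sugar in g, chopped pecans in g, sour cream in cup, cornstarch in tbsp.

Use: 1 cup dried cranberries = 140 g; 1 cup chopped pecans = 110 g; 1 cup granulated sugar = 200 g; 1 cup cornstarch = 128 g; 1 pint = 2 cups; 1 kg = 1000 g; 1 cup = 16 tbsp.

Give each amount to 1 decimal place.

Scaling factor: 25/30 = 5/6.
dried cranberries: 2.5 cup × 5/6 × 140 g/cup ÷ 1000 g/kg ≈ 0.3 kg
granulated sugar: (1 cup + 14 tbsp = 1.875 cup) × 5/6 × 200 g/cup = 312.5 g
chopped pecans: 0.5 cup × 5/6 × 110 g/cup ≈ 45.8 g
sour cream: 1 pint × 5/6 × 2 cup/pint ≈ 1.7 cup
cornstarch: 750 g × 5/6 ÷ 128 g/cup × 16 tbsp/cup ≈ 78.1 tbsp

dried cranberries: 0.3 kg; granulated sugar: 312.5 g; chopped pecans: 45.8 g; sour cream: 1.7 cup; cornstarch: 78.1 tbsp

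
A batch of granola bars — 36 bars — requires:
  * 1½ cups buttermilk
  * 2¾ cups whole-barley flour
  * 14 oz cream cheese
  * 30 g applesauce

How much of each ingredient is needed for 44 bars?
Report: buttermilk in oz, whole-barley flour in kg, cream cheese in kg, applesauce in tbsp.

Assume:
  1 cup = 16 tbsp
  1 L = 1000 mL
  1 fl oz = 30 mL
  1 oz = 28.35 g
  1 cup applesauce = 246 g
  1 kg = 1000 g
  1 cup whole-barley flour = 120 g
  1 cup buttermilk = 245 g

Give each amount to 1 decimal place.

buttermilk: 15.8 oz; whole-barley flour: 0.4 kg; cream cheese: 0.5 kg; applesauce: 2.4 tbsp

Scaling factor: 44/36 = 11/9.
buttermilk: 1.5 cup × 11/9 × 245 g/cup ÷ 28.35 g/oz ≈ 15.8 oz
whole-barley flour: 2.75 cup × 11/9 × 120 g/cup ÷ 1000 g/kg ≈ 0.4 kg
cream cheese: 14 oz × 11/9 × 28.35 g/oz ÷ 1000 g/kg ≈ 0.5 kg
applesauce: 30 g × 11/9 ÷ 246 g/cup × 16 tbsp/cup ≈ 2.4 tbsp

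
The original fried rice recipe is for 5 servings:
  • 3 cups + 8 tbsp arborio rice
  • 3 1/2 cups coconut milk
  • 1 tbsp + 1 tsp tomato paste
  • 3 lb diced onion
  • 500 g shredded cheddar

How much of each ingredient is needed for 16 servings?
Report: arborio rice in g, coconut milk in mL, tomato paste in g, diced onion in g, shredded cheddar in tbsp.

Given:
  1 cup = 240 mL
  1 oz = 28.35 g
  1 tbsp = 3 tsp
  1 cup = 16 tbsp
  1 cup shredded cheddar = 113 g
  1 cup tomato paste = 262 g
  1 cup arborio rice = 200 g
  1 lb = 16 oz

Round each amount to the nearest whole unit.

arborio rice: 2240 g; coconut milk: 2688 mL; tomato paste: 70 g; diced onion: 4355 g; shredded cheddar: 227 tbsp

Scaling factor: 16/5 = 3.2.
arborio rice: (3 cup + 8 tbsp = 3.5 cup) × 16/5 × 200 g/cup = 2240 g
coconut milk: 3.5 cup × 16/5 × 240 mL/cup = 2688 mL
tomato paste: (1 tbsp + 1 tsp = 4/3 tbsp) × 16/5 ÷ 16 tbsp/cup × 262 g/cup ≈ 70 g
diced onion: 3 lb × 16/5 × 16 oz/lb × 28.35 g/oz ≈ 4355 g
shredded cheddar: 500 g × 16/5 ÷ 113 g/cup × 16 tbsp/cup ≈ 227 tbsp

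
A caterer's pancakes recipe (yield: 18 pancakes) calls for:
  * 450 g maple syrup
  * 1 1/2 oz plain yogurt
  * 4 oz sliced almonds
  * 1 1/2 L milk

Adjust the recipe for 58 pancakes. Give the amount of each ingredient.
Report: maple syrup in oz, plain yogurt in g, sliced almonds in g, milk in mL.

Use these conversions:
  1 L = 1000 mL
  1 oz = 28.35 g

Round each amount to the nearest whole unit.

maple syrup: 51 oz; plain yogurt: 137 g; sliced almonds: 365 g; milk: 4833 mL

Scaling factor: 58/18 = 29/9.
maple syrup: 450 g × 29/9 ÷ 28.35 g/oz ≈ 51 oz
plain yogurt: 1.5 oz × 29/9 × 28.35 g/oz ≈ 137 g
sliced almonds: 4 oz × 29/9 × 28.35 g/oz ≈ 365 g
milk: 1.5 L × 29/9 × 1000 mL/L ≈ 4833 mL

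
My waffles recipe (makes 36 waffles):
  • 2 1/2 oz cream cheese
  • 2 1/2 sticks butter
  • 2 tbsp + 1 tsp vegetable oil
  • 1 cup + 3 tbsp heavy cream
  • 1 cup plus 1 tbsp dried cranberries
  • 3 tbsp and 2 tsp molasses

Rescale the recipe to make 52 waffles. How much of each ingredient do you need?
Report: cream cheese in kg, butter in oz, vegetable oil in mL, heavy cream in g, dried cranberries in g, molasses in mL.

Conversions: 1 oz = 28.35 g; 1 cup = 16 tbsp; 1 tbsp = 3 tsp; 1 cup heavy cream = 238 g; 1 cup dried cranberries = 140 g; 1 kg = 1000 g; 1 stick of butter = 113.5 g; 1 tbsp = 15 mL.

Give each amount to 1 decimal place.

Scaling factor: 52/36 = 13/9.
cream cheese: 2.5 oz × 13/9 × 28.35 g/oz ÷ 1000 g/kg ≈ 0.1 kg
butter: 2.5 stick × 13/9 × 113.5 g/stick ÷ 28.35 g/oz ≈ 14.5 oz
vegetable oil: (2 tbsp + 1 tsp = 7/3 tbsp) × 13/9 × 15 mL/tbsp ≈ 50.6 mL
heavy cream: (1 cup + 3 tbsp = 1.1875 cup) × 13/9 × 238 g/cup ≈ 408.2 g
dried cranberries: (1 cup + 1 tbsp = 1.0625 cup) × 13/9 × 140 g/cup ≈ 214.9 g
molasses: (3 tbsp + 2 tsp = 11/3 tbsp) × 13/9 × 15 mL/tbsp ≈ 79.4 mL

cream cheese: 0.1 kg; butter: 14.5 oz; vegetable oil: 50.6 mL; heavy cream: 408.2 g; dried cranberries: 214.9 g; molasses: 79.4 mL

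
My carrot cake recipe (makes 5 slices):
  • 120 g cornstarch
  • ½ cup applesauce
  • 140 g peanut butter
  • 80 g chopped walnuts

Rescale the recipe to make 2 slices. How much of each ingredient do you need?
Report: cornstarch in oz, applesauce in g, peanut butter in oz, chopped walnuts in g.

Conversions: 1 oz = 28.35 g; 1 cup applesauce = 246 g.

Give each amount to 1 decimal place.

Scaling factor: 2/5 = 0.4.
cornstarch: 120 g × 2/5 ÷ 28.35 g/oz ≈ 1.7 oz
applesauce: 0.5 cup × 2/5 × 246 g/cup = 49.2 g
peanut butter: 140 g × 2/5 ÷ 28.35 g/oz ≈ 2.0 oz
chopped walnuts: 80 g × 2/5 = 32.0 g

cornstarch: 1.7 oz; applesauce: 49.2 g; peanut butter: 2.0 oz; chopped walnuts: 32.0 g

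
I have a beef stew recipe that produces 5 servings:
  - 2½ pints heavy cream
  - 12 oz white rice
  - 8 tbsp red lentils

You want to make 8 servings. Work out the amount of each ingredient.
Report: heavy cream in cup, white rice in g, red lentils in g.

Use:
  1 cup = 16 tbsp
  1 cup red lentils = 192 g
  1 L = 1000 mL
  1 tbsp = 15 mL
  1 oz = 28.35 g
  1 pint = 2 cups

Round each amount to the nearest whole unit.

Scaling factor: 8/5 = 1.6.
heavy cream: 2.5 pint × 8/5 × 2 cup/pint = 8 cup
white rice: 12 oz × 8/5 × 28.35 g/oz ≈ 544 g
red lentils: 8 tbsp × 8/5 ÷ 16 tbsp/cup × 192 g/cup ≈ 154 g

heavy cream: 8 cup; white rice: 544 g; red lentils: 154 g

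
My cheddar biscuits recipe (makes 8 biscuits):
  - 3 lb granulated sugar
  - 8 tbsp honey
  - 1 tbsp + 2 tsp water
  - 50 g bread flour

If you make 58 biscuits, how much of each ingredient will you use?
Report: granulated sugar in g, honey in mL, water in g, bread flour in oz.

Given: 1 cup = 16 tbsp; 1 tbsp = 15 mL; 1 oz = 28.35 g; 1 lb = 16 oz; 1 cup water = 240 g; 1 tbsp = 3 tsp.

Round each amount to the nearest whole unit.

Scaling factor: 58/8 = 29/4 = 7.25.
granulated sugar: 3 lb × 29/4 × 16 oz/lb × 28.35 g/oz ≈ 9866 g
honey: 8 tbsp × 29/4 × 15 mL/tbsp = 870 mL
water: (1 tbsp + 2 tsp = 5/3 tbsp) × 29/4 ÷ 16 tbsp/cup × 240 g/cup ≈ 181 g
bread flour: 50 g × 29/4 ÷ 28.35 g/oz ≈ 13 oz

granulated sugar: 9866 g; honey: 870 mL; water: 181 g; bread flour: 13 oz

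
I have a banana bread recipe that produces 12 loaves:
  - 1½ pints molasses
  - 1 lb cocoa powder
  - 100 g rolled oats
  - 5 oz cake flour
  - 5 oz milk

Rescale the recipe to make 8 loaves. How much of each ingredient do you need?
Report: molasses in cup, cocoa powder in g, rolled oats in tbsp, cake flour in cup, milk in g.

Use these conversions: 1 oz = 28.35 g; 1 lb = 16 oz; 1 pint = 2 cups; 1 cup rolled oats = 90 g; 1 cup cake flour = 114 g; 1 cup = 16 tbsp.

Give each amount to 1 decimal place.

molasses: 2.0 cup; cocoa powder: 302.4 g; rolled oats: 11.9 tbsp; cake flour: 0.8 cup; milk: 94.5 g

Scaling factor: 8/12 = 2/3.
molasses: 1.5 pint × 2/3 × 2 cup/pint = 2.0 cup
cocoa powder: 1 lb × 2/3 × 16 oz/lb × 28.35 g/oz = 302.4 g
rolled oats: 100 g × 2/3 ÷ 90 g/cup × 16 tbsp/cup ≈ 11.9 tbsp
cake flour: 5 oz × 2/3 × 28.35 g/oz ÷ 114 g/cup ≈ 0.8 cup
milk: 5 oz × 2/3 × 28.35 g/oz = 94.5 g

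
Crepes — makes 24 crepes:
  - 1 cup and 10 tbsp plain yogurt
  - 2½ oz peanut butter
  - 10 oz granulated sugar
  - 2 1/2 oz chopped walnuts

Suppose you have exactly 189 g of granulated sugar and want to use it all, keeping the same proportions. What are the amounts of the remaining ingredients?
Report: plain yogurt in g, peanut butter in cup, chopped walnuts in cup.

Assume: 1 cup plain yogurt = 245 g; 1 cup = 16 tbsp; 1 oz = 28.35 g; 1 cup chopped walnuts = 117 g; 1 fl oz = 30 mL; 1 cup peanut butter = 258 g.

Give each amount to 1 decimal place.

The original recipe has 283.5 g of granulated sugar, so the scaling factor is 189 ÷ 283.5 = 2/3.
plain yogurt: (1 cup + 10 tbsp = 1.625 cup) × 2/3 × 245 g/cup ≈ 265.4 g
peanut butter: 2.5 oz × 2/3 × 28.35 g/oz ÷ 258 g/cup ≈ 0.2 cup
chopped walnuts: 2.5 oz × 2/3 × 28.35 g/oz ÷ 117 g/cup ≈ 0.4 cup

plain yogurt: 265.4 g; peanut butter: 0.2 cup; chopped walnuts: 0.4 cup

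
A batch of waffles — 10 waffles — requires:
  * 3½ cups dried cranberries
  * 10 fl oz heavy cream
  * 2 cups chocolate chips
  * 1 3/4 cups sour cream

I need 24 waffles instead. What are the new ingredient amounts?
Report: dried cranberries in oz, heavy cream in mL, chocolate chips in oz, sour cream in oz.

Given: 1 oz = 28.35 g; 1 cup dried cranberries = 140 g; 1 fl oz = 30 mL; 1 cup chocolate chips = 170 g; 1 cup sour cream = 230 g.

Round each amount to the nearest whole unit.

Scaling factor: 24/10 = 12/5 = 2.4.
dried cranberries: 3.5 cup × 12/5 × 140 g/cup ÷ 28.35 g/oz ≈ 41 oz
heavy cream: 10 fl oz × 12/5 × 30 mL/fl oz = 720 mL
chocolate chips: 2 cup × 12/5 × 170 g/cup ÷ 28.35 g/oz ≈ 29 oz
sour cream: 1.75 cup × 12/5 × 230 g/cup ÷ 28.35 g/oz ≈ 34 oz

dried cranberries: 41 oz; heavy cream: 720 mL; chocolate chips: 29 oz; sour cream: 34 oz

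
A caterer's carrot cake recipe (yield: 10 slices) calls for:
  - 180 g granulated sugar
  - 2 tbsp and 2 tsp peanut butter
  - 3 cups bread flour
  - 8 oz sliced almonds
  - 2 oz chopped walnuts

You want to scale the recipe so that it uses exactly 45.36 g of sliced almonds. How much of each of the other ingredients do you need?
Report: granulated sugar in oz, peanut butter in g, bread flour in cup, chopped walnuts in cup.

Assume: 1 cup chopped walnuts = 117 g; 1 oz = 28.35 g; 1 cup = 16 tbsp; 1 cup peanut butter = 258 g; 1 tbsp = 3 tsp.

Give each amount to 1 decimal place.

granulated sugar: 1.3 oz; peanut butter: 8.6 g; bread flour: 0.6 cup; chopped walnuts: 0.1 cup

The original recipe has 226.8 g of sliced almonds, so the scaling factor is 45.36 ÷ 226.8 = 1/5 = 0.2.
granulated sugar: 180 g × 1/5 ÷ 28.35 g/oz ≈ 1.3 oz
peanut butter: (2 tbsp + 2 tsp = 8/3 tbsp) × 1/5 ÷ 16 tbsp/cup × 258 g/cup = 8.6 g
bread flour: 3 cup × 1/5 = 0.6 cup
chopped walnuts: 2 oz × 1/5 × 28.35 g/oz ÷ 117 g/cup ≈ 0.1 cup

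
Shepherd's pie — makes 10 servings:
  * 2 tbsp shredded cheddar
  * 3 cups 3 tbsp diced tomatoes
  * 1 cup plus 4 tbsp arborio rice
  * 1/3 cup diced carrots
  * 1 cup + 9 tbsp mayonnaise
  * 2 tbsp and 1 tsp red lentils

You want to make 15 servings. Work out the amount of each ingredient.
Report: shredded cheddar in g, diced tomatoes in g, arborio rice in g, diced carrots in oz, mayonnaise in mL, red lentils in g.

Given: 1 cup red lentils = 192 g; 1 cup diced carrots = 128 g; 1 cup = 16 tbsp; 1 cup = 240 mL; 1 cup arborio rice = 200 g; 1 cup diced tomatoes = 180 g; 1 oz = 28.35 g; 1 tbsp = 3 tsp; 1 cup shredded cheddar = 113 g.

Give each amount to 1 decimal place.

Scaling factor: 15/10 = 3/2 = 1.5.
shredded cheddar: 2 tbsp × 3/2 ÷ 16 tbsp/cup × 113 g/cup ≈ 21.2 g
diced tomatoes: (3 cup + 3 tbsp = 3.1875 cup) × 3/2 × 180 g/cup ≈ 860.6 g
arborio rice: (1 cup + 4 tbsp = 1.25 cup) × 3/2 × 200 g/cup = 375.0 g
diced carrots: 1/3 cup × 3/2 × 128 g/cup ÷ 28.35 g/oz ≈ 2.3 oz
mayonnaise: (1 cup + 9 tbsp = 1.5625 cup) × 3/2 × 240 mL/cup = 562.5 mL
red lentils: (2 tbsp + 1 tsp = 7/3 tbsp) × 3/2 ÷ 16 tbsp/cup × 192 g/cup = 42.0 g

shredded cheddar: 21.2 g; diced tomatoes: 860.6 g; arborio rice: 375.0 g; diced carrots: 2.3 oz; mayonnaise: 562.5 mL; red lentils: 42.0 g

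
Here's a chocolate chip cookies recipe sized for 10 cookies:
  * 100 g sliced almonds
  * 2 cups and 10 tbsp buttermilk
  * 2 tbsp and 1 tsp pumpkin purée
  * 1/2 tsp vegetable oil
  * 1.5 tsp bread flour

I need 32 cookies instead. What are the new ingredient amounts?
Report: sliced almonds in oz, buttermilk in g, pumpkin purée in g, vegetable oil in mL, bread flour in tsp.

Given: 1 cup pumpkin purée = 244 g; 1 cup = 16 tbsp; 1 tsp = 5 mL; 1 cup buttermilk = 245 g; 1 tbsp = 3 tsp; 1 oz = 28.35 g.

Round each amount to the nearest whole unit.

sliced almonds: 11 oz; buttermilk: 2058 g; pumpkin purée: 114 g; vegetable oil: 8 mL; bread flour: 5 tsp

Scaling factor: 32/10 = 16/5 = 3.2.
sliced almonds: 100 g × 16/5 ÷ 28.35 g/oz ≈ 11 oz
buttermilk: (2 cup + 10 tbsp = 2.625 cup) × 16/5 × 245 g/cup = 2058 g
pumpkin purée: (2 tbsp + 1 tsp = 7/3 tbsp) × 16/5 ÷ 16 tbsp/cup × 244 g/cup ≈ 114 g
vegetable oil: 0.5 tsp × 16/5 × 5 mL/tsp = 8 mL
bread flour: 1.5 tsp × 16/5 ≈ 5 tsp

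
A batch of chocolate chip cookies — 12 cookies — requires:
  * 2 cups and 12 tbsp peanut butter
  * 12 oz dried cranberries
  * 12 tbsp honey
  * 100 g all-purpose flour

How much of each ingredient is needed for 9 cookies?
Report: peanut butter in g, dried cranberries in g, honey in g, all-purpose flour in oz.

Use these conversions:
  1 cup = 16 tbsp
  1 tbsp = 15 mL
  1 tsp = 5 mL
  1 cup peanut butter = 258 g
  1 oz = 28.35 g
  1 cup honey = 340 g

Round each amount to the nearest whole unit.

peanut butter: 532 g; dried cranberries: 255 g; honey: 191 g; all-purpose flour: 3 oz

Scaling factor: 9/12 = 3/4 = 0.75.
peanut butter: (2 cup + 12 tbsp = 2.75 cup) × 3/4 × 258 g/cup ≈ 532 g
dried cranberries: 12 oz × 3/4 × 28.35 g/oz ≈ 255 g
honey: 12 tbsp × 3/4 ÷ 16 tbsp/cup × 340 g/cup ≈ 191 g
all-purpose flour: 100 g × 3/4 ÷ 28.35 g/oz ≈ 3 oz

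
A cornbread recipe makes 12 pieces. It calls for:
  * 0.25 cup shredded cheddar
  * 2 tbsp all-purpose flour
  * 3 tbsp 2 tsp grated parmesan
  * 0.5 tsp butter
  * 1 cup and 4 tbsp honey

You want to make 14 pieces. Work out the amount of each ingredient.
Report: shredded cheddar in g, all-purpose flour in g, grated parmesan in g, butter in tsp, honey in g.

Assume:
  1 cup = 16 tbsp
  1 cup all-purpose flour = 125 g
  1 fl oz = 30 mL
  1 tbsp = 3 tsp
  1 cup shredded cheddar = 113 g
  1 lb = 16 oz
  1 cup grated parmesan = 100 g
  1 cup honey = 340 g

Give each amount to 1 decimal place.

Scaling factor: 14/12 = 7/6.
shredded cheddar: 0.25 cup × 7/6 × 113 g/cup ≈ 33.0 g
all-purpose flour: 2 tbsp × 7/6 ÷ 16 tbsp/cup × 125 g/cup ≈ 18.2 g
grated parmesan: (3 tbsp + 2 tsp = 11/3 tbsp) × 7/6 ÷ 16 tbsp/cup × 100 g/cup ≈ 26.7 g
butter: 0.5 tsp × 7/6 ≈ 0.6 tsp
honey: (1 cup + 4 tbsp = 1.25 cup) × 7/6 × 340 g/cup ≈ 495.8 g

shredded cheddar: 33.0 g; all-purpose flour: 18.2 g; grated parmesan: 26.7 g; butter: 0.6 tsp; honey: 495.8 g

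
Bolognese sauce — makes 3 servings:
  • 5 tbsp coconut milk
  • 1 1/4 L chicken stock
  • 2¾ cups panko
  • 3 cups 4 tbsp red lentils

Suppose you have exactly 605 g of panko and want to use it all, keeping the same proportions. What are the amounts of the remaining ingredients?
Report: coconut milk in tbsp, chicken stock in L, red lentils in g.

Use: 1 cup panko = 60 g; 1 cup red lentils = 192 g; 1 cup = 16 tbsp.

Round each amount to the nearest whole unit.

coconut milk: 18 tbsp; chicken stock: 5 L; red lentils: 2288 g

The original recipe has 165 g of panko, so the scaling factor is 605 ÷ 165 = 11/3.
coconut milk: 5 tbsp × 11/3 ≈ 18 tbsp
chicken stock: 1.25 L × 11/3 ≈ 5 L
red lentils: (3 cup + 4 tbsp = 3.25 cup) × 11/3 × 192 g/cup = 2288 g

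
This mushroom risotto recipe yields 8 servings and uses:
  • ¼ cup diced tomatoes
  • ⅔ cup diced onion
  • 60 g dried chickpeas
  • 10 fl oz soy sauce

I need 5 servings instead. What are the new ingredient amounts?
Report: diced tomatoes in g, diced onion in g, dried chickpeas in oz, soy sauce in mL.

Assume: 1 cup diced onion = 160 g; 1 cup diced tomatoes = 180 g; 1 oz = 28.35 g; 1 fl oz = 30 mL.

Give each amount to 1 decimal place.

Scaling factor: 5/8 = 0.625.
diced tomatoes: 0.25 cup × 5/8 × 180 g/cup ≈ 28.1 g
diced onion: 2/3 cup × 5/8 × 160 g/cup ≈ 66.7 g
dried chickpeas: 60 g × 5/8 ÷ 28.35 g/oz ≈ 1.3 oz
soy sauce: 10 fl oz × 5/8 × 30 mL/fl oz = 187.5 mL

diced tomatoes: 28.1 g; diced onion: 66.7 g; dried chickpeas: 1.3 oz; soy sauce: 187.5 mL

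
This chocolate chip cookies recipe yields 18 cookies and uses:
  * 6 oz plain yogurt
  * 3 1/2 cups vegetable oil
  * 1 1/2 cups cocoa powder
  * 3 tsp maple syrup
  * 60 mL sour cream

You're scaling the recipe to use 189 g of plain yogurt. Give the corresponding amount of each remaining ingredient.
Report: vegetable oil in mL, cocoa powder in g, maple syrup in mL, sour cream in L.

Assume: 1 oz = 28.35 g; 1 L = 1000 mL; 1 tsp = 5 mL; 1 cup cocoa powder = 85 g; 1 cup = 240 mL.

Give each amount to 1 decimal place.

vegetable oil: 933.3 mL; cocoa powder: 141.7 g; maple syrup: 16.7 mL; sour cream: 0.1 L

The original recipe has 170.1 g of plain yogurt, so the scaling factor is 189 ÷ 170.1 = 10/9.
vegetable oil: 3.5 cup × 10/9 × 240 mL/cup ≈ 933.3 mL
cocoa powder: 1.5 cup × 10/9 × 85 g/cup ≈ 141.7 g
maple syrup: 3 tsp × 10/9 × 5 mL/tsp ≈ 16.7 mL
sour cream: 60 mL × 10/9 ÷ 1000 mL/L ≈ 0.1 L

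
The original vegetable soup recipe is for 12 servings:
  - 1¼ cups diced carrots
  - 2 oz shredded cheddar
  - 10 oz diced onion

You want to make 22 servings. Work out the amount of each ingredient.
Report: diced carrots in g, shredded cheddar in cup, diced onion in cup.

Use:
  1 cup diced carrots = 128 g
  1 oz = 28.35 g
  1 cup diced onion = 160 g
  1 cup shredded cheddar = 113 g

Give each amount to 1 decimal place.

diced carrots: 293.3 g; shredded cheddar: 0.9 cup; diced onion: 3.2 cup

Scaling factor: 22/12 = 11/6.
diced carrots: 1.25 cup × 11/6 × 128 g/cup ≈ 293.3 g
shredded cheddar: 2 oz × 11/6 × 28.35 g/oz ÷ 113 g/cup ≈ 0.9 cup
diced onion: 10 oz × 11/6 × 28.35 g/oz ÷ 160 g/cup ≈ 3.2 cup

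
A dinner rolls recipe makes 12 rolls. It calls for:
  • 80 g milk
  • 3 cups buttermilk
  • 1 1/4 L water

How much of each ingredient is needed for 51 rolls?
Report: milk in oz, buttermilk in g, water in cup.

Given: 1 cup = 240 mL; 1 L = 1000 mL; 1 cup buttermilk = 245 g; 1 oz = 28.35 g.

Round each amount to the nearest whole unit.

Scaling factor: 51/12 = 17/4 = 4.25.
milk: 80 g × 17/4 ÷ 28.35 g/oz ≈ 12 oz
buttermilk: 3 cup × 17/4 × 245 g/cup ≈ 3124 g
water: 1.25 L × 17/4 × 1000 mL/L ÷ 240 mL/cup ≈ 22 cup

milk: 12 oz; buttermilk: 3124 g; water: 22 cup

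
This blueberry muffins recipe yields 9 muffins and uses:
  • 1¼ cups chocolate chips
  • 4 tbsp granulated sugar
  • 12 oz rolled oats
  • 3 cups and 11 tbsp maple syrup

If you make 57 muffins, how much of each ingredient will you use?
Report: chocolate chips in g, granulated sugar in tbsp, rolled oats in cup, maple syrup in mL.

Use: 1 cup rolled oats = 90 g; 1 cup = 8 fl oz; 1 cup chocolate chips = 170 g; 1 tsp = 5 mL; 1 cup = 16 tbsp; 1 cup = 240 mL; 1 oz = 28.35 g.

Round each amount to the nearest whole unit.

Scaling factor: 57/9 = 19/3.
chocolate chips: 1.25 cup × 19/3 × 170 g/cup ≈ 1346 g
granulated sugar: 4 tbsp × 19/3 ≈ 25 tbsp
rolled oats: 12 oz × 19/3 × 28.35 g/oz ÷ 90 g/cup ≈ 24 cup
maple syrup: (3 cup + 11 tbsp = 3.6875 cup) × 19/3 × 240 mL/cup = 5605 mL

chocolate chips: 1346 g; granulated sugar: 25 tbsp; rolled oats: 24 cup; maple syrup: 5605 mL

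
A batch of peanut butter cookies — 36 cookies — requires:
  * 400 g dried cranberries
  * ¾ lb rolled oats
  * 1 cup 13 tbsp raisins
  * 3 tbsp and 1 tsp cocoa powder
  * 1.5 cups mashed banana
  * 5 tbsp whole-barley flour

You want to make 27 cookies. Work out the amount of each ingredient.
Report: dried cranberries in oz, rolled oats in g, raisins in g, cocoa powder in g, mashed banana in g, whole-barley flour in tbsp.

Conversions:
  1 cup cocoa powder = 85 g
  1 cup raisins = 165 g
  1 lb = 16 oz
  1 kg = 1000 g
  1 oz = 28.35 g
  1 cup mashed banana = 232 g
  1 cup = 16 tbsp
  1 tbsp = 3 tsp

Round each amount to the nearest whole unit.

dried cranberries: 11 oz; rolled oats: 255 g; raisins: 224 g; cocoa powder: 13 g; mashed banana: 261 g; whole-barley flour: 4 tbsp

Scaling factor: 27/36 = 3/4 = 0.75.
dried cranberries: 400 g × 3/4 ÷ 28.35 g/oz ≈ 11 oz
rolled oats: 0.75 lb × 3/4 × 16 oz/lb × 28.35 g/oz ≈ 255 g
raisins: (1 cup + 13 tbsp = 1.8125 cup) × 3/4 × 165 g/cup ≈ 224 g
cocoa powder: (3 tbsp + 1 tsp = 10/3 tbsp) × 3/4 ÷ 16 tbsp/cup × 85 g/cup ≈ 13 g
mashed banana: 1.5 cup × 3/4 × 232 g/cup = 261 g
whole-barley flour: 5 tbsp × 3/4 ≈ 4 tbsp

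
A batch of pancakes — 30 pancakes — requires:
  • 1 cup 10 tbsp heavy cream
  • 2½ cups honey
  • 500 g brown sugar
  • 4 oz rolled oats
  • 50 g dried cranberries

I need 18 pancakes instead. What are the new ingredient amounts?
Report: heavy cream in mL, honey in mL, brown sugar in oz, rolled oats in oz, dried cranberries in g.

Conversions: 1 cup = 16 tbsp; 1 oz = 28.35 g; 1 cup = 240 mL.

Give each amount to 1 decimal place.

heavy cream: 234.0 mL; honey: 360.0 mL; brown sugar: 10.6 oz; rolled oats: 2.4 oz; dried cranberries: 30.0 g

Scaling factor: 18/30 = 3/5 = 0.6.
heavy cream: (1 cup + 10 tbsp = 1.625 cup) × 3/5 × 240 mL/cup = 234.0 mL
honey: 2.5 cup × 3/5 × 240 mL/cup = 360.0 mL
brown sugar: 500 g × 3/5 ÷ 28.35 g/oz ≈ 10.6 oz
rolled oats: 4 oz × 3/5 = 2.4 oz
dried cranberries: 50 g × 3/5 = 30.0 g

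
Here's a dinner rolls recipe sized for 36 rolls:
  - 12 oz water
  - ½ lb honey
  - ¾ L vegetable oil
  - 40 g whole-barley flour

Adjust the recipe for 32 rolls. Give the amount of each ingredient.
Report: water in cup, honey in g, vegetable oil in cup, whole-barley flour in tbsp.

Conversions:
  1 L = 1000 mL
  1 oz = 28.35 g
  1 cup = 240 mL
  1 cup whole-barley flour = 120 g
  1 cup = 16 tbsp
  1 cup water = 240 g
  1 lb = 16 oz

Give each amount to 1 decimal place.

water: 1.3 cup; honey: 201.6 g; vegetable oil: 2.8 cup; whole-barley flour: 4.7 tbsp

Scaling factor: 32/36 = 8/9.
water: 12 oz × 8/9 × 28.35 g/oz ÷ 240 g/cup ≈ 1.3 cup
honey: 0.5 lb × 8/9 × 16 oz/lb × 28.35 g/oz = 201.6 g
vegetable oil: 0.75 L × 8/9 × 1000 mL/L ÷ 240 mL/cup ≈ 2.8 cup
whole-barley flour: 40 g × 8/9 ÷ 120 g/cup × 16 tbsp/cup ≈ 4.7 tbsp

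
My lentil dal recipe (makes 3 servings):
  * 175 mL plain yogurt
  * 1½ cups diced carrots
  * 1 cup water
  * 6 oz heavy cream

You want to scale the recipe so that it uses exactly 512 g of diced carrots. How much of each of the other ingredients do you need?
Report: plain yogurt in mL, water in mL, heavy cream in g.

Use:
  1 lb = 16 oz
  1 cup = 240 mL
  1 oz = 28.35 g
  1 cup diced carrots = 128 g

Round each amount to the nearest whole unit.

plain yogurt: 467 mL; water: 640 mL; heavy cream: 454 g

The original recipe has 192 g of diced carrots, so the scaling factor is 512 ÷ 192 = 8/3.
plain yogurt: 175 mL × 8/3 ≈ 467 mL
water: 1 cup × 8/3 × 240 mL/cup = 640 mL
heavy cream: 6 oz × 8/3 × 28.35 g/oz ≈ 454 g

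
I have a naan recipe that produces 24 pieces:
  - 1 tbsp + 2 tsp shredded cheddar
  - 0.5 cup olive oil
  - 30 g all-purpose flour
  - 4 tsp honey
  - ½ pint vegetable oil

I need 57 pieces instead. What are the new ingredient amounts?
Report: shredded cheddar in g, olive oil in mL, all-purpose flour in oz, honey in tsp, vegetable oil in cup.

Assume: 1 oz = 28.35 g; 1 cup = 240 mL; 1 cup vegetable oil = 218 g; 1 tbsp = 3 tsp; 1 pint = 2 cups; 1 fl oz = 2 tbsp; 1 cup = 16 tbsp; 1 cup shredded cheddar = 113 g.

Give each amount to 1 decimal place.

shredded cheddar: 28.0 g; olive oil: 285.0 mL; all-purpose flour: 2.5 oz; honey: 9.5 tsp; vegetable oil: 2.4 cup

Scaling factor: 57/24 = 19/8 = 2.375.
shredded cheddar: (1 tbsp + 2 tsp = 5/3 tbsp) × 19/8 ÷ 16 tbsp/cup × 113 g/cup ≈ 28.0 g
olive oil: 0.5 cup × 19/8 × 240 mL/cup = 285.0 mL
all-purpose flour: 30 g × 19/8 ÷ 28.35 g/oz ≈ 2.5 oz
honey: 4 tsp × 19/8 = 9.5 tsp
vegetable oil: 0.5 pint × 19/8 × 2 cup/pint ≈ 2.4 cup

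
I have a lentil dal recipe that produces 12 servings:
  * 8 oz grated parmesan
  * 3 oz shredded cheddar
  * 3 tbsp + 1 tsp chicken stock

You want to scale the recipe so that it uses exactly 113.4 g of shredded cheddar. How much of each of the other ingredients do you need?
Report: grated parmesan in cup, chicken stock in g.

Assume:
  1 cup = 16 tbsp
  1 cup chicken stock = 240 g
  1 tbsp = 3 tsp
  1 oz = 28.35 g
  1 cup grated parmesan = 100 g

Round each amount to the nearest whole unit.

grated parmesan: 3 cup; chicken stock: 67 g

The original recipe has 85.05 g of shredded cheddar, so the scaling factor is 113.4 ÷ 85.05 = 4/3.
grated parmesan: 8 oz × 4/3 × 28.35 g/oz ÷ 100 g/cup ≈ 3 cup
chicken stock: (3 tbsp + 1 tsp = 10/3 tbsp) × 4/3 ÷ 16 tbsp/cup × 240 g/cup ≈ 67 g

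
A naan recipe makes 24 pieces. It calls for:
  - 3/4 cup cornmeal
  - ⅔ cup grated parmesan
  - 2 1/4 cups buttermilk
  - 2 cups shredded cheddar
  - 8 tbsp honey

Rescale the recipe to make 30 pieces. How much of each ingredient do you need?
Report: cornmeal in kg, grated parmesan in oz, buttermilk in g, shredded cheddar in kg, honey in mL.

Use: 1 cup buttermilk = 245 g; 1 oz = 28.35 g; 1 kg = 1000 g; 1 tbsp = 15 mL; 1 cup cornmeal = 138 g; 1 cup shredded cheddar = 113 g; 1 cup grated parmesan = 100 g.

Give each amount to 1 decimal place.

Scaling factor: 30/24 = 5/4 = 1.25.
cornmeal: 0.75 cup × 5/4 × 138 g/cup ÷ 1000 g/kg ≈ 0.1 kg
grated parmesan: 2/3 cup × 5/4 × 100 g/cup ÷ 28.35 g/oz ≈ 2.9 oz
buttermilk: 2.25 cup × 5/4 × 245 g/cup ≈ 689.1 g
shredded cheddar: 2 cup × 5/4 × 113 g/cup ÷ 1000 g/kg ≈ 0.3 kg
honey: 8 tbsp × 5/4 × 15 mL/tbsp = 150.0 mL

cornmeal: 0.1 kg; grated parmesan: 2.9 oz; buttermilk: 689.1 g; shredded cheddar: 0.3 kg; honey: 150.0 mL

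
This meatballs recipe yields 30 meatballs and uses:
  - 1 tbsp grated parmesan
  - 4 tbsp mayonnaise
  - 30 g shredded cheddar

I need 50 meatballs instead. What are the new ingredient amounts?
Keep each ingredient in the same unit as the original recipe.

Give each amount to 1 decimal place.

Scaling factor: 50/30 = 5/3.
grated parmesan: 1 tbsp × 5/3 ≈ 1.7 tbsp
mayonnaise: 4 tbsp × 5/3 ≈ 6.7 tbsp
shredded cheddar: 30 g × 5/3 = 50.0 g

grated parmesan: 1.7 tbsp; mayonnaise: 6.7 tbsp; shredded cheddar: 50.0 g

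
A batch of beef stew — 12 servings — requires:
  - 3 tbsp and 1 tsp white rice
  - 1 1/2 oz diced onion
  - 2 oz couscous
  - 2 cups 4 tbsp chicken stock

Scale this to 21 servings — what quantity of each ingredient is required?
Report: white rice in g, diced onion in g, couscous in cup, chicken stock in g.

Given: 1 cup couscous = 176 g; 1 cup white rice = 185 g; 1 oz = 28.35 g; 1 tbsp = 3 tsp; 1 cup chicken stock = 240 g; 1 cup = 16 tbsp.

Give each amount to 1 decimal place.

white rice: 67.4 g; diced onion: 74.4 g; couscous: 0.6 cup; chicken stock: 945.0 g

Scaling factor: 21/12 = 7/4 = 1.75.
white rice: (3 tbsp + 1 tsp = 10/3 tbsp) × 7/4 ÷ 16 tbsp/cup × 185 g/cup ≈ 67.4 g
diced onion: 1.5 oz × 7/4 × 28.35 g/oz ≈ 74.4 g
couscous: 2 oz × 7/4 × 28.35 g/oz ÷ 176 g/cup ≈ 0.6 cup
chicken stock: (2 cup + 4 tbsp = 2.25 cup) × 7/4 × 240 g/cup = 945.0 g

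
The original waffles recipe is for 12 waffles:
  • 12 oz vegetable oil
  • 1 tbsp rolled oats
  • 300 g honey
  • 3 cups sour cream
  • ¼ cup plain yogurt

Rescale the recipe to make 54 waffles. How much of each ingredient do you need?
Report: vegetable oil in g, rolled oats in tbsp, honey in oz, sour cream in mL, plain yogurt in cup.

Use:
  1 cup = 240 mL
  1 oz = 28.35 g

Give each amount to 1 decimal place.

Scaling factor: 54/12 = 9/2 = 4.5.
vegetable oil: 12 oz × 9/2 × 28.35 g/oz = 1530.9 g
rolled oats: 1 tbsp × 9/2 = 4.5 tbsp
honey: 300 g × 9/2 ÷ 28.35 g/oz ≈ 47.6 oz
sour cream: 3 cup × 9/2 × 240 mL/cup = 3240.0 mL
plain yogurt: 0.25 cup × 9/2 ≈ 1.1 cup

vegetable oil: 1530.9 g; rolled oats: 4.5 tbsp; honey: 47.6 oz; sour cream: 3240.0 mL; plain yogurt: 1.1 cup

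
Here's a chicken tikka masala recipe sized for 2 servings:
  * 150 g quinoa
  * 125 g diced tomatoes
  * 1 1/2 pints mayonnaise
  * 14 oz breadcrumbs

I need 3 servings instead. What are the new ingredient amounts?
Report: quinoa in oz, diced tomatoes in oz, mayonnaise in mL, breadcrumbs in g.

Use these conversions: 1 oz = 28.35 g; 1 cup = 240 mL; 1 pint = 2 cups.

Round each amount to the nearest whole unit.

quinoa: 8 oz; diced tomatoes: 7 oz; mayonnaise: 1080 mL; breadcrumbs: 595 g

Scaling factor: 3/2 = 1.5.
quinoa: 150 g × 3/2 ÷ 28.35 g/oz ≈ 8 oz
diced tomatoes: 125 g × 3/2 ÷ 28.35 g/oz ≈ 7 oz
mayonnaise: 1.5 pint × 3/2 × 2 cup/pint × 240 mL/cup = 1080 mL
breadcrumbs: 14 oz × 3/2 × 28.35 g/oz ≈ 595 g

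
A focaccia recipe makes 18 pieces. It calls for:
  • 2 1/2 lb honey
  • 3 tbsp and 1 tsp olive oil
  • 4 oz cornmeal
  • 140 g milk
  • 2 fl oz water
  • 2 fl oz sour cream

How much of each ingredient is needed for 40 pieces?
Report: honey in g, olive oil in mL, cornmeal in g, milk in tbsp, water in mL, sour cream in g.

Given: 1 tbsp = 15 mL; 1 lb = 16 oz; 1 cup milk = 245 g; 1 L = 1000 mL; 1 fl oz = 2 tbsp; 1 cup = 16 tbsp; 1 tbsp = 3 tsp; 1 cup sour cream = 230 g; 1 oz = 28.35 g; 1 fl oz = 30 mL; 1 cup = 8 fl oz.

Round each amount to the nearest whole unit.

Scaling factor: 40/18 = 20/9.
honey: 2.5 lb × 20/9 × 16 oz/lb × 28.35 g/oz = 2520 g
olive oil: (3 tbsp + 1 tsp = 10/3 tbsp) × 20/9 × 15 mL/tbsp ≈ 111 mL
cornmeal: 4 oz × 20/9 × 28.35 g/oz = 252 g
milk: 140 g × 20/9 ÷ 245 g/cup × 16 tbsp/cup ≈ 20 tbsp
water: 2 fl oz × 20/9 × 30 mL/fl oz ≈ 133 mL
sour cream: 2 fl oz × 20/9 ÷ 8 fl oz/cup × 230 g/cup ≈ 128 g

honey: 2520 g; olive oil: 111 mL; cornmeal: 252 g; milk: 20 tbsp; water: 133 mL; sour cream: 128 g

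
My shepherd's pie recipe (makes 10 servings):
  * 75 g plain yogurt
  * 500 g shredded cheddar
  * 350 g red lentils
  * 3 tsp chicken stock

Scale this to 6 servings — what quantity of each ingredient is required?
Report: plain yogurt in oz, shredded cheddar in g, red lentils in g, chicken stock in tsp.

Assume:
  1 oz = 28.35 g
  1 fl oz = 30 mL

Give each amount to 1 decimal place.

Scaling factor: 6/10 = 3/5 = 0.6.
plain yogurt: 75 g × 3/5 ÷ 28.35 g/oz ≈ 1.6 oz
shredded cheddar: 500 g × 3/5 = 300.0 g
red lentils: 350 g × 3/5 = 210.0 g
chicken stock: 3 tsp × 3/5 = 1.8 tsp

plain yogurt: 1.6 oz; shredded cheddar: 300.0 g; red lentils: 210.0 g; chicken stock: 1.8 tsp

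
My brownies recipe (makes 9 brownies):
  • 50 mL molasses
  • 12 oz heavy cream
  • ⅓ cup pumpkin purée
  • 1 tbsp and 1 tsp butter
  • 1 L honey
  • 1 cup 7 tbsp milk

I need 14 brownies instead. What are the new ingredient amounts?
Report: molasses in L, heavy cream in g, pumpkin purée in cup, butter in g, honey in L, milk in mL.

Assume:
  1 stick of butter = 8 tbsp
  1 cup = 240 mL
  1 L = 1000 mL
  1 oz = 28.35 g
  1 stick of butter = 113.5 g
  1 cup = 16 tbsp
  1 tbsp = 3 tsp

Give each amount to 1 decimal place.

Scaling factor: 14/9.
molasses: 50 mL × 14/9 ÷ 1000 mL/L ≈ 0.1 L
heavy cream: 12 oz × 14/9 × 28.35 g/oz = 529.2 g
pumpkin purée: 1/3 cup × 14/9 ≈ 0.5 cup
butter: (1 tbsp + 1 tsp = 4/3 tbsp) × 14/9 ÷ 8 tbsp/stick × 113.5 g/stick ≈ 29.4 g
honey: 1 L × 14/9 ≈ 1.6 L
milk: (1 cup + 7 tbsp = 1.4375 cup) × 14/9 × 240 mL/cup ≈ 536.7 mL

molasses: 0.1 L; heavy cream: 529.2 g; pumpkin purée: 0.5 cup; butter: 29.4 g; honey: 1.6 L; milk: 536.7 mL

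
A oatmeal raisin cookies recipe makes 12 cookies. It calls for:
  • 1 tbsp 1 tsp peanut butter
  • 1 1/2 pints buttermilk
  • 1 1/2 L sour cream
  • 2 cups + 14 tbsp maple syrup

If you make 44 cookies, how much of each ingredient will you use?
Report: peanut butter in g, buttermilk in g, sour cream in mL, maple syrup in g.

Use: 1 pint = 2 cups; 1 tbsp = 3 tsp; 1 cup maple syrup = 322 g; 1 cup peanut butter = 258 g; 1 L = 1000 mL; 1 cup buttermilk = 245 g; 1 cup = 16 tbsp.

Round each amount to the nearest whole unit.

peanut butter: 79 g; buttermilk: 2695 g; sour cream: 5500 mL; maple syrup: 3394 g

Scaling factor: 44/12 = 11/3.
peanut butter: (1 tbsp + 1 tsp = 4/3 tbsp) × 11/3 ÷ 16 tbsp/cup × 258 g/cup ≈ 79 g
buttermilk: 1.5 pint × 11/3 × 2 cup/pint × 245 g/cup = 2695 g
sour cream: 1.5 L × 11/3 × 1000 mL/L = 5500 mL
maple syrup: (2 cup + 14 tbsp = 2.875 cup) × 11/3 × 322 g/cup ≈ 3394 g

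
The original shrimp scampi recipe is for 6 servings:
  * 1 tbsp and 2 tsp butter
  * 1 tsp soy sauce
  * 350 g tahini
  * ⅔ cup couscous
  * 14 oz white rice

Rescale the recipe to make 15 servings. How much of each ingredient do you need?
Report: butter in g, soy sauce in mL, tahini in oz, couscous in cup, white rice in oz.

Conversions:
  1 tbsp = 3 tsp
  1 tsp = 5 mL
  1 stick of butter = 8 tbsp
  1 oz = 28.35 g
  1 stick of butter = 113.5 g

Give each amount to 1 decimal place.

butter: 59.1 g; soy sauce: 12.5 mL; tahini: 30.9 oz; couscous: 1.7 cup; white rice: 35.0 oz

Scaling factor: 15/6 = 5/2 = 2.5.
butter: (1 tbsp + 2 tsp = 5/3 tbsp) × 5/2 ÷ 8 tbsp/stick × 113.5 g/stick ≈ 59.1 g
soy sauce: 1 tsp × 5/2 × 5 mL/tsp = 12.5 mL
tahini: 350 g × 5/2 ÷ 28.35 g/oz ≈ 30.9 oz
couscous: 2/3 cup × 5/2 ≈ 1.7 cup
white rice: 14 oz × 5/2 = 35.0 oz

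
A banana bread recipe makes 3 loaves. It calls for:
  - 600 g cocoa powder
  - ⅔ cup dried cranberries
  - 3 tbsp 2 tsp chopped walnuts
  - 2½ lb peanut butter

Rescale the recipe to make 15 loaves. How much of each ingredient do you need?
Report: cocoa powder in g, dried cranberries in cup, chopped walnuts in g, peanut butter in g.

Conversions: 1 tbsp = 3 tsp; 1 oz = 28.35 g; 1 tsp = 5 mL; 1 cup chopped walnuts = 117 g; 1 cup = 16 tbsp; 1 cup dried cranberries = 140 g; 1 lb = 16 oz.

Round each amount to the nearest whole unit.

Scaling factor: 15/3 = 5.
cocoa powder: 600 g × 5 = 3000 g
dried cranberries: 2/3 cup × 5 ≈ 3 cup
chopped walnuts: (3 tbsp + 2 tsp = 11/3 tbsp) × 5 ÷ 16 tbsp/cup × 117 g/cup ≈ 134 g
peanut butter: 2.5 lb × 5 × 16 oz/lb × 28.35 g/oz = 5670 g

cocoa powder: 3000 g; dried cranberries: 3 cup; chopped walnuts: 134 g; peanut butter: 5670 g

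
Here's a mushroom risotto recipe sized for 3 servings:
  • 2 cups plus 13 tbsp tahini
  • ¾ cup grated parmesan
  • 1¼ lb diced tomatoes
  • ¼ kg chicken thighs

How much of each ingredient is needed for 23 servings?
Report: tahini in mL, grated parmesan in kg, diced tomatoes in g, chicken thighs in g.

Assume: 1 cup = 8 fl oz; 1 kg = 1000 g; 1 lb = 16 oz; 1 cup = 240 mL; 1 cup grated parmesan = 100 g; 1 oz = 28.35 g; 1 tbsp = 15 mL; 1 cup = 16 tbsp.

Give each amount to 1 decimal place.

tahini: 5175.0 mL; grated parmesan: 0.6 kg; diced tomatoes: 4347.0 g; chicken thighs: 1916.7 g

Scaling factor: 23/3.
tahini: (2 cup + 13 tbsp = 2.8125 cup) × 23/3 × 240 mL/cup = 5175.0 mL
grated parmesan: 0.75 cup × 23/3 × 100 g/cup ÷ 1000 g/kg ≈ 0.6 kg
diced tomatoes: 1.25 lb × 23/3 × 16 oz/lb × 28.35 g/oz = 4347.0 g
chicken thighs: 0.25 kg × 23/3 × 1000 g/kg ≈ 1916.7 g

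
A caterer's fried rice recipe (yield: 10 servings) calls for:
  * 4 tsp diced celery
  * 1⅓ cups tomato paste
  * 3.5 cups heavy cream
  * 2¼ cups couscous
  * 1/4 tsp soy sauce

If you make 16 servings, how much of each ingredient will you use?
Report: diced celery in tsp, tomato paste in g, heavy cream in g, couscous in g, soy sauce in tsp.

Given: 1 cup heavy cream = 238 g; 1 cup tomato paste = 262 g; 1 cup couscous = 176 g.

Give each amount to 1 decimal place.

Scaling factor: 16/10 = 8/5 = 1.6.
diced celery: 4 tsp × 8/5 = 6.4 tsp
tomato paste: 4/3 cup × 8/5 × 262 g/cup ≈ 558.9 g
heavy cream: 3.5 cup × 8/5 × 238 g/cup = 1332.8 g
couscous: 2.25 cup × 8/5 × 176 g/cup = 633.6 g
soy sauce: 0.25 tsp × 8/5 = 0.4 tsp

diced celery: 6.4 tsp; tomato paste: 558.9 g; heavy cream: 1332.8 g; couscous: 633.6 g; soy sauce: 0.4 tsp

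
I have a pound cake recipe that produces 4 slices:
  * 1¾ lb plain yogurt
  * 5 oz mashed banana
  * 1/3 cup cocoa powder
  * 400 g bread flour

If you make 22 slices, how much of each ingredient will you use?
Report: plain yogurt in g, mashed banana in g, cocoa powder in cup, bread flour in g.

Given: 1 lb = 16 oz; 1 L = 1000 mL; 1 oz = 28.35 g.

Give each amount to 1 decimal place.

plain yogurt: 4365.9 g; mashed banana: 779.6 g; cocoa powder: 1.8 cup; bread flour: 2200.0 g

Scaling factor: 22/4 = 11/2 = 5.5.
plain yogurt: 1.75 lb × 11/2 × 16 oz/lb × 28.35 g/oz = 4365.9 g
mashed banana: 5 oz × 11/2 × 28.35 g/oz ≈ 779.6 g
cocoa powder: 1/3 cup × 11/2 ≈ 1.8 cup
bread flour: 400 g × 11/2 = 2200.0 g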